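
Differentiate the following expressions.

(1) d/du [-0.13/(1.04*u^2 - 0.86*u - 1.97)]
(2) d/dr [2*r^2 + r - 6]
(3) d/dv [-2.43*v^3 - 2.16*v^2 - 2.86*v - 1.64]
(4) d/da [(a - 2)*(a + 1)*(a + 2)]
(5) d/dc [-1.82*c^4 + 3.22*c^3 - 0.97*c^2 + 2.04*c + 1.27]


(1) = (0.2704*u - 0.1118)/(-1.04*u^2 + 0.86*u + 1.97)^2
(2) = 4*r + 1
(3) = -7.29*v^2 - 4.32*v - 2.86
(4) = 3*a^2 + 2*a - 4
(5) = -7.28*c^3 + 9.66*c^2 - 1.94*c + 2.04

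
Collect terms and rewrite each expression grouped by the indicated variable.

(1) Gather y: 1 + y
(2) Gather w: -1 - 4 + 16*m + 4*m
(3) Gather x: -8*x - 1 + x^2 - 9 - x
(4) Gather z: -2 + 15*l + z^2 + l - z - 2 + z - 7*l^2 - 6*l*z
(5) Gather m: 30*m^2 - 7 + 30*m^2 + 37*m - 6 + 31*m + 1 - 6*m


(1) = y + 1
(2) = 20*m - 5
(3) = x^2 - 9*x - 10
(4) = -7*l^2 - 6*l*z + 16*l + z^2 - 4
(5) = 60*m^2 + 62*m - 12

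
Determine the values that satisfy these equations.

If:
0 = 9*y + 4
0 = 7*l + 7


Then:
l = -1
y = -4/9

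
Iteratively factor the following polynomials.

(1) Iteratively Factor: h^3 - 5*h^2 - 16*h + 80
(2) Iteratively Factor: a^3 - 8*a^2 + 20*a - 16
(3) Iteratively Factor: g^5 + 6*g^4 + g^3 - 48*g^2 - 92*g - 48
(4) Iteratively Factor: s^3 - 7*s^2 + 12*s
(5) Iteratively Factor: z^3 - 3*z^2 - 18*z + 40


(1) = (h - 4)*(h^2 - h - 20) = (h - 4)*(h + 4)*(h - 5)
(2) = (a - 4)*(a^2 - 4*a + 4) = (a - 4)*(a - 2)*(a - 2)
(3) = (g - 3)*(g^4 + 9*g^3 + 28*g^2 + 36*g + 16) = (g - 3)*(g + 2)*(g^3 + 7*g^2 + 14*g + 8) = (g - 3)*(g + 2)^2*(g^2 + 5*g + 4) = (g - 3)*(g + 1)*(g + 2)^2*(g + 4)
(4) = (s - 4)*(s^2 - 3*s) = (s - 4)*(s - 3)*(s)
(5) = (z - 5)*(z^2 + 2*z - 8) = (z - 5)*(z + 4)*(z - 2)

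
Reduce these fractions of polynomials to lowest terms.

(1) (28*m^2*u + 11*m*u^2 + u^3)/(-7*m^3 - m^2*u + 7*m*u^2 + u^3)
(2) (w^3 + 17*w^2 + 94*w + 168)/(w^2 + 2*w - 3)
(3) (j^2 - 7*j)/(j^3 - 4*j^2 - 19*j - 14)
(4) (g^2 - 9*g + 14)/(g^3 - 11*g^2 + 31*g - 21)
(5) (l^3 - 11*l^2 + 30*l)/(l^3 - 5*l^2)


(1) = (4*m*u + u^2)/(-m^2 + u^2)
(2) = (w^3 + 17*w^2 + 94*w + 168)/(w^2 + 2*w - 3)
(3) = j/(j^2 + 3*j + 2)
(4) = (g - 2)/(g^2 - 4*g + 3)
(5) = (l - 6)/l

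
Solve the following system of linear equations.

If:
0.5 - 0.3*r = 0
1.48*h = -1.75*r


Then:
h = -1.97
r = 1.67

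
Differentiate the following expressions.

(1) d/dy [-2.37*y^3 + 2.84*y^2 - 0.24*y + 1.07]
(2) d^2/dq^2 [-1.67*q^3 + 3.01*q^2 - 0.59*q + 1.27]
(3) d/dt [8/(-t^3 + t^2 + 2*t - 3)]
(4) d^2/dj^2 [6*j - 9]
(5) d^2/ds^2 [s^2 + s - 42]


(1) = -7.11*y^2 + 5.68*y - 0.24
(2) = 6.02 - 10.02*q
(3) = 8*(3*t^2 - 2*t - 2)/(t^3 - t^2 - 2*t + 3)^2
(4) = 0
(5) = 2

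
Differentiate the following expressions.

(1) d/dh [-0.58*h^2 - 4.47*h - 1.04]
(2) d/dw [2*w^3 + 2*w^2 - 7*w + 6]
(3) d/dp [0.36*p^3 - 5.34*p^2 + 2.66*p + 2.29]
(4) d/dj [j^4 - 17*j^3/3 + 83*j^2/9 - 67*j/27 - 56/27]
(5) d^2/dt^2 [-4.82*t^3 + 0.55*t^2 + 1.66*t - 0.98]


(1) = -1.16*h - 4.47
(2) = 6*w^2 + 4*w - 7
(3) = 1.08*p^2 - 10.68*p + 2.66
(4) = 4*j^3 - 17*j^2 + 166*j/9 - 67/27
(5) = 1.1 - 28.92*t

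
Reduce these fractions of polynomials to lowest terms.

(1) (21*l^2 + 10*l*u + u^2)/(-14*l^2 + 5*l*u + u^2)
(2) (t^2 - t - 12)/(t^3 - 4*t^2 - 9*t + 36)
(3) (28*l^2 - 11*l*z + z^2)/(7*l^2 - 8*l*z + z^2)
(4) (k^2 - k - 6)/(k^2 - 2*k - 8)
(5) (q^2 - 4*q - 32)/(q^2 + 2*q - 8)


(1) = (3*l + u)/(-2*l + u)
(2) = 1/(t - 3)
(3) = (-4*l + z)/(-l + z)
(4) = (k - 3)/(k - 4)
(5) = (q - 8)/(q - 2)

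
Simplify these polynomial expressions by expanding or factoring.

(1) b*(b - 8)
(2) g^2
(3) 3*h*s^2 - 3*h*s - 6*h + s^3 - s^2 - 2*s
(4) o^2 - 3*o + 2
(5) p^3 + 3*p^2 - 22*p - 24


(1) = b^2 - 8*b
(2) = g^2
(3) = (3*h + s)*(s - 2)*(s + 1)
(4) = (o - 2)*(o - 1)
(5) = (p - 4)*(p + 1)*(p + 6)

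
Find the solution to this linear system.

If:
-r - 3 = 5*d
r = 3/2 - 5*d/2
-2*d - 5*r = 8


Then:
No Solution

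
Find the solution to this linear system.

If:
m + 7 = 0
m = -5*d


Then:
d = 7/5
m = -7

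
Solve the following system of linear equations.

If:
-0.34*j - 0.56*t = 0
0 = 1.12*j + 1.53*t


Then:
j = 0.00
t = 0.00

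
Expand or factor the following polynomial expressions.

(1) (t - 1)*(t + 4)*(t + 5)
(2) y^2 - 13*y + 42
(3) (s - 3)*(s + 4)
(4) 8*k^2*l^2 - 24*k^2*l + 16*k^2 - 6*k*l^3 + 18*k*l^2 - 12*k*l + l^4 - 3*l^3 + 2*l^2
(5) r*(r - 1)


(1) = t^3 + 8*t^2 + 11*t - 20
(2) = (y - 7)*(y - 6)
(3) = s^2 + s - 12
(4) = (-4*k + l)*(-2*k + l)*(l - 2)*(l - 1)
(5) = r^2 - r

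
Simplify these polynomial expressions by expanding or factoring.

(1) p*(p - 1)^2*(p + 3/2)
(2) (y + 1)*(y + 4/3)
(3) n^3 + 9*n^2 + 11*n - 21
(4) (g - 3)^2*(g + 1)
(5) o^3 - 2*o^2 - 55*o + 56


(1) = p^4 - p^3/2 - 2*p^2 + 3*p/2
(2) = y^2 + 7*y/3 + 4/3
(3) = (n - 1)*(n + 3)*(n + 7)
(4) = g^3 - 5*g^2 + 3*g + 9
(5) = (o - 8)*(o - 1)*(o + 7)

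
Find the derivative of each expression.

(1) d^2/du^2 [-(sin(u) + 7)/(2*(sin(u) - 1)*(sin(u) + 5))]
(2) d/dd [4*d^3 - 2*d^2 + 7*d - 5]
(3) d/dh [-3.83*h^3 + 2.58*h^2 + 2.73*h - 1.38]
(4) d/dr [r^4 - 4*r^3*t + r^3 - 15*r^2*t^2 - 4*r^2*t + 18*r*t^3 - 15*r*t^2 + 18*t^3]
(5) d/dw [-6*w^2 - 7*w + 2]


(1) = (sin(u)^4 + 25*sin(u)^3 + 137*sin(u)^2 + 367*sin(u) + 334)/(2*(sin(u) - 1)^2*(sin(u) + 5)^3)
(2) = 12*d^2 - 4*d + 7
(3) = -11.49*h^2 + 5.16*h + 2.73
(4) = 4*r^3 - 12*r^2*t + 3*r^2 - 30*r*t^2 - 8*r*t + 18*t^3 - 15*t^2
(5) = -12*w - 7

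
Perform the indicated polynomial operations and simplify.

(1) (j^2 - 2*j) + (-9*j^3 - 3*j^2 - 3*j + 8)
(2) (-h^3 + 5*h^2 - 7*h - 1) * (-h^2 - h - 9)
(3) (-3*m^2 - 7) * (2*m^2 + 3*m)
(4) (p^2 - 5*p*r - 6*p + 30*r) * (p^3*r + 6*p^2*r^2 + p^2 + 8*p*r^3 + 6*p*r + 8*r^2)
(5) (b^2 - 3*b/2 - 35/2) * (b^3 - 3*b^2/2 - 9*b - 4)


(1) = -9*j^3 - 2*j^2 - 5*j + 8
(2) = h^5 - 4*h^4 + 11*h^3 - 37*h^2 + 64*h + 9
(3) = -6*m^4 - 9*m^3 - 14*m^2 - 21*m
(4) = p^5*r + p^4*r^2 - 6*p^4*r + p^4 - 22*p^3*r^3 - 6*p^3*r^2 + p^3*r - 6*p^3 - 40*p^2*r^4 + 132*p^2*r^3 - 22*p^2*r^2 - 6*p^2*r + 240*p*r^4 - 40*p*r^3 + 132*p*r^2 + 240*r^3
(5) = b^5 - 3*b^4 - 97*b^3/4 + 143*b^2/4 + 327*b/2 + 70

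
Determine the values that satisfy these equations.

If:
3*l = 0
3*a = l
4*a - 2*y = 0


Then:
a = 0
l = 0
y = 0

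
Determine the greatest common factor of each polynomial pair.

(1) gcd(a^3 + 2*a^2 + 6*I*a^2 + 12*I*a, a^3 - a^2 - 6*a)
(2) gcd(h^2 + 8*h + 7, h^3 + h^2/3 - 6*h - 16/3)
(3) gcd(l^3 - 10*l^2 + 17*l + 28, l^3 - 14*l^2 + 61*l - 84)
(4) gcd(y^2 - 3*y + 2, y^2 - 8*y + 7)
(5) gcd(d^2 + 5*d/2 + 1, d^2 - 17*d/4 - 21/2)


(1) = gcd(a*(a + 2)*(a + 6*I), a*(a - 3)*(a + 2)) = a^2 + 2*a
(2) = gcd((h + 1)*(h + 7), (h - 8/3)*(h + 1)*(h + 2)) = h + 1
(3) = gcd((l - 7)*(l - 4)*(l + 1), (l - 7)*(l - 4)*(l - 3)) = l^2 - 11*l + 28
(4) = y - 1
(5) = 1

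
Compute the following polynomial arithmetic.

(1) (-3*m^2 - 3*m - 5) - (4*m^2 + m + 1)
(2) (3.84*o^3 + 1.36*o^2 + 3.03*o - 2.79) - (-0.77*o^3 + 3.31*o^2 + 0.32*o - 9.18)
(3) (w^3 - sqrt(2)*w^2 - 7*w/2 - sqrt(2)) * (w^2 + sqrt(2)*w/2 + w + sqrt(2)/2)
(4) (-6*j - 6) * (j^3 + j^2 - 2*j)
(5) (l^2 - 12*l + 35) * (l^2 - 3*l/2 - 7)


(1) = -7*m^2 - 4*m - 6
(2) = 4.61*o^3 - 1.95*o^2 + 2.71*o + 6.39
(3) = w^5 - sqrt(2)*w^4/2 + w^4 - 9*w^3/2 - sqrt(2)*w^3/2 - 9*w^2/2 - 11*sqrt(2)*w^2/4 - 11*sqrt(2)*w/4 - w - 1
(4) = -6*j^4 - 12*j^3 + 6*j^2 + 12*j
(5) = l^4 - 27*l^3/2 + 46*l^2 + 63*l/2 - 245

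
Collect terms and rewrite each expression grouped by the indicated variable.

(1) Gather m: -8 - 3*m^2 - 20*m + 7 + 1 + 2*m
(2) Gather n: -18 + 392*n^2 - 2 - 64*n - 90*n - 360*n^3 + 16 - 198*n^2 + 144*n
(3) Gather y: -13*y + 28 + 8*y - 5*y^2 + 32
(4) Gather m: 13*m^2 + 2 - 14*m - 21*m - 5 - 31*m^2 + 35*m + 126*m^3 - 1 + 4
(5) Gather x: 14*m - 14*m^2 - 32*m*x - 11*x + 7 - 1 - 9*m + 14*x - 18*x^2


(1) = -3*m^2 - 18*m
(2) = -360*n^3 + 194*n^2 - 10*n - 4
(3) = -5*y^2 - 5*y + 60
(4) = 126*m^3 - 18*m^2
(5) = -14*m^2 + 5*m - 18*x^2 + x*(3 - 32*m) + 6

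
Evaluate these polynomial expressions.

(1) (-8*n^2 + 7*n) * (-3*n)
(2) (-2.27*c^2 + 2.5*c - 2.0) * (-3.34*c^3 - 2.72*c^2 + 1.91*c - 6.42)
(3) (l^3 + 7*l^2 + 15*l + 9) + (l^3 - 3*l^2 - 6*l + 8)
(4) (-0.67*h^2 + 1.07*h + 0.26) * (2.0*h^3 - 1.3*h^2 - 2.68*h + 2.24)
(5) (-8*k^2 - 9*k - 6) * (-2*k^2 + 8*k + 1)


(1) = 24*n^3 - 21*n^2
(2) = 7.5818*c^5 - 2.1756*c^4 - 4.4557*c^3 + 24.7884*c^2 - 19.87*c + 12.84
(3) = 2*l^3 + 4*l^2 + 9*l + 17
(4) = -1.34*h^5 + 3.011*h^4 + 0.9246*h^3 - 4.7064*h^2 + 1.7*h + 0.5824
(5) = 16*k^4 - 46*k^3 - 68*k^2 - 57*k - 6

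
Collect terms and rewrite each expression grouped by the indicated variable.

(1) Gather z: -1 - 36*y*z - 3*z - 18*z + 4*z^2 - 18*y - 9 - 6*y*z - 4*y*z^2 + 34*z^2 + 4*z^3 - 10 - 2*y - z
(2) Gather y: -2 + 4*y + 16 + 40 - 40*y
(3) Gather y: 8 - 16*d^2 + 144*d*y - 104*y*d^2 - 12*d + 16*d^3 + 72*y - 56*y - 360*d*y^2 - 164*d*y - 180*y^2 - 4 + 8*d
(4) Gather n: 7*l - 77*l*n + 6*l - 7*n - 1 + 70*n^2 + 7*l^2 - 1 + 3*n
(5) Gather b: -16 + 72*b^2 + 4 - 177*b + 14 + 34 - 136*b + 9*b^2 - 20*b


(1) = -20*y + 4*z^3 + z^2*(38 - 4*y) + z*(-42*y - 22) - 20
(2) = 54 - 36*y
(3) = 16*d^3 - 16*d^2 - 4*d + y^2*(-360*d - 180) + y*(-104*d^2 - 20*d + 16) + 4
(4) = 7*l^2 + 13*l + 70*n^2 + n*(-77*l - 4) - 2
(5) = 81*b^2 - 333*b + 36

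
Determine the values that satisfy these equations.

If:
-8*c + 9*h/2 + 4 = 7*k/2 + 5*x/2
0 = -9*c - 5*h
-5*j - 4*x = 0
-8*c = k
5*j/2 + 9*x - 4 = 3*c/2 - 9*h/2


Then:
c = -180/593
h = 324/593
j = -368/2965
k = 1440/593
x = 92/593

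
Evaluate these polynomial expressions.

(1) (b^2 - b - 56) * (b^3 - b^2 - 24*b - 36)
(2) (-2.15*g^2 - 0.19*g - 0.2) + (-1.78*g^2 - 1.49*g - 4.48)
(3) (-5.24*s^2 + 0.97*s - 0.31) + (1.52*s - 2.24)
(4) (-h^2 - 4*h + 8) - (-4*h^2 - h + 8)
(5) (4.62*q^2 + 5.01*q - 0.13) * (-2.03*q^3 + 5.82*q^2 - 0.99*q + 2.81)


(1) = b^5 - 2*b^4 - 79*b^3 + 44*b^2 + 1380*b + 2016
(2) = -3.93*g^2 - 1.68*g - 4.68
(3) = -5.24*s^2 + 2.49*s - 2.55
(4) = 3*h^2 - 3*h
(5) = -9.3786*q^5 + 16.7181*q^4 + 24.8483*q^3 + 7.2657*q^2 + 14.2068*q - 0.3653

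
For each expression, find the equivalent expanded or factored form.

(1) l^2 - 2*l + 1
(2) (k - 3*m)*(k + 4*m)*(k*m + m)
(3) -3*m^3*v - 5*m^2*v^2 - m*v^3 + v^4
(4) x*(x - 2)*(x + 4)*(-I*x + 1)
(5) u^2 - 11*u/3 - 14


(1) = (l - 1)^2
(2) = k^3*m + k^2*m^2 + k^2*m - 12*k*m^3 + k*m^2 - 12*m^3
(3) = v*(-3*m + v)*(m + v)^2
(4) = -I*x^4 + x^3 - 2*I*x^3 + 2*x^2 + 8*I*x^2 - 8*x
(5) = (u - 6)*(u + 7/3)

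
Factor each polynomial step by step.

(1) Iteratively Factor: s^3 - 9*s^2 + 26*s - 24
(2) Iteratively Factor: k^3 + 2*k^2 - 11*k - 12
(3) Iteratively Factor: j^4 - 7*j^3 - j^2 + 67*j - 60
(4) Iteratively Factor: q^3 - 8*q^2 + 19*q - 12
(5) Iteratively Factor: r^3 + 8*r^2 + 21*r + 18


(1) = (s - 3)*(s^2 - 6*s + 8) = (s - 4)*(s - 3)*(s - 2)
(2) = (k + 1)*(k^2 + k - 12) = (k - 3)*(k + 1)*(k + 4)
(3) = (j + 3)*(j^3 - 10*j^2 + 29*j - 20) = (j - 4)*(j + 3)*(j^2 - 6*j + 5) = (j - 5)*(j - 4)*(j + 3)*(j - 1)
(4) = (q - 1)*(q^2 - 7*q + 12) = (q - 4)*(q - 1)*(q - 3)
(5) = (r + 3)*(r^2 + 5*r + 6) = (r + 3)^2*(r + 2)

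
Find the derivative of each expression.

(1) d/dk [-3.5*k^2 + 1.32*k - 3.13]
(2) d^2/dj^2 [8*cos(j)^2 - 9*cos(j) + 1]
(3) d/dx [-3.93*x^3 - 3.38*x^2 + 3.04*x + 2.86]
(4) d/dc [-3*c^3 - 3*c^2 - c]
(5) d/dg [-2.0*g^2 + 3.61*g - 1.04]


(1) = 1.32 - 7.0*k
(2) = 9*cos(j) - 16*cos(2*j)
(3) = -11.79*x^2 - 6.76*x + 3.04
(4) = -9*c^2 - 6*c - 1
(5) = 3.61 - 4.0*g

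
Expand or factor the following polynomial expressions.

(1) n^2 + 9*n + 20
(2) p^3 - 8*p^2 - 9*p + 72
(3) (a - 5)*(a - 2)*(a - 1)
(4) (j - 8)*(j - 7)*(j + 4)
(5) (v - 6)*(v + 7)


(1) = (n + 4)*(n + 5)
(2) = (p - 8)*(p - 3)*(p + 3)
(3) = a^3 - 8*a^2 + 17*a - 10
(4) = j^3 - 11*j^2 - 4*j + 224
(5) = v^2 + v - 42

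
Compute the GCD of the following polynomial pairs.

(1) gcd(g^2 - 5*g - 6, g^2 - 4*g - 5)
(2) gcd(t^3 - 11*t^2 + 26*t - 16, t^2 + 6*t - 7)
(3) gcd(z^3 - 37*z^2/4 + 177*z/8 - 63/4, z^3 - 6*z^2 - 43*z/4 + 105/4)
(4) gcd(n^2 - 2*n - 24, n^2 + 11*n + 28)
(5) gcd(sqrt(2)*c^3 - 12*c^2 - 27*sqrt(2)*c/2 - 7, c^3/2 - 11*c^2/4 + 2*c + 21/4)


(1) = gcd((g - 6)*(g + 1), (g - 5)*(g + 1)) = g + 1
(2) = t - 1
(3) = z - 3/2
(4) = n + 4
(5) = 1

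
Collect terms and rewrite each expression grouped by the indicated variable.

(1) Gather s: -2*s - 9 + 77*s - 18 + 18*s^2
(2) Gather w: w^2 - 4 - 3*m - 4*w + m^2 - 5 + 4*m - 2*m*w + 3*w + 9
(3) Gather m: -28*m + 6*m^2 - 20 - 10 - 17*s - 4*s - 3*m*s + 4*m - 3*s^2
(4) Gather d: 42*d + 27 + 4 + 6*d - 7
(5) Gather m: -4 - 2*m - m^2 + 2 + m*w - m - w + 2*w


(1) = 18*s^2 + 75*s - 27
(2) = m^2 + m + w^2 + w*(-2*m - 1)
(3) = 6*m^2 + m*(-3*s - 24) - 3*s^2 - 21*s - 30
(4) = 48*d + 24
(5) = -m^2 + m*(w - 3) + w - 2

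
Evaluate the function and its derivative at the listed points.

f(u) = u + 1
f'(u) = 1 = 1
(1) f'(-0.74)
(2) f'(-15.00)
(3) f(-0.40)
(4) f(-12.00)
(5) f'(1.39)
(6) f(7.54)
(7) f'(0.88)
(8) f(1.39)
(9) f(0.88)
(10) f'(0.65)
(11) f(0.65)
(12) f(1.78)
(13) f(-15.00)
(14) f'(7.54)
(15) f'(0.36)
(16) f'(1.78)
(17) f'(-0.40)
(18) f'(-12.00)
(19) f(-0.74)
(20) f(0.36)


(1) = 1.00
(2) = 1.00
(3) = 0.60
(4) = -11.00
(5) = 1.00
(6) = 8.54
(7) = 1.00
(8) = 2.39
(9) = 1.88
(10) = 1.00
(11) = 1.65
(12) = 2.78
(13) = -14.00
(14) = 1.00
(15) = 1.00
(16) = 1.00
(17) = 1.00
(18) = 1.00
(19) = 0.26
(20) = 1.36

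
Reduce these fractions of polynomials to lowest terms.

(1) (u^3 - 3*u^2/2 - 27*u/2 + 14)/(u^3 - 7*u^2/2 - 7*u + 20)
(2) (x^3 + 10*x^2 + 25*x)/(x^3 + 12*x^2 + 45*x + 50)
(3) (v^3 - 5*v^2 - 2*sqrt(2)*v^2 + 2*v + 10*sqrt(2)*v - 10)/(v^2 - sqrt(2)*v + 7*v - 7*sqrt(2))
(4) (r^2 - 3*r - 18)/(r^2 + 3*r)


(1) = (2*u^2 + 5*u - 7)/(2*u^2 + u - 10)
(2) = x/(x + 2)
(3) = (v^2 + v*(-5 - sqrt(2)) + 5*sqrt(2))/(v + 7)
(4) = (r - 6)/r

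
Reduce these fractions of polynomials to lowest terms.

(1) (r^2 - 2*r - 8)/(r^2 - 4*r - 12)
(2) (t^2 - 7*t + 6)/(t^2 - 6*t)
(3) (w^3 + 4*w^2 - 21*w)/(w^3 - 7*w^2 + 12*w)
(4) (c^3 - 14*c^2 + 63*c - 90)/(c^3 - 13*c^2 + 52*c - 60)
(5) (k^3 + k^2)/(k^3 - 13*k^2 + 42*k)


(1) = (r - 4)/(r - 6)
(2) = (t - 1)/t
(3) = (w + 7)/(w - 4)
(4) = (c - 3)/(c - 2)
(5) = (k^2 + k)/(k^2 - 13*k + 42)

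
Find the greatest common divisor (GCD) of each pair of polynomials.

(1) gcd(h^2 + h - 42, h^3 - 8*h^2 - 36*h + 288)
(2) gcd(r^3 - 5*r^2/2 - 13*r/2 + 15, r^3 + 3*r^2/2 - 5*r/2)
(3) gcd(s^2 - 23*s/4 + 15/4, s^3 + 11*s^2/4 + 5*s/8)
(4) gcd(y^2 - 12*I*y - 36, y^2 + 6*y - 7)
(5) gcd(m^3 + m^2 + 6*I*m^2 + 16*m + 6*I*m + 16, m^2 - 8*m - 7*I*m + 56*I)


(1) = gcd((h - 6)*(h + 7), (h - 8)*(h - 6)*(h + 6)) = h - 6
(2) = r + 5/2
(3) = gcd((s - 5)*(s - 3/4), s*(s + 1/4)*(s + 5/2)) = 1
(4) = 1
(5) = 1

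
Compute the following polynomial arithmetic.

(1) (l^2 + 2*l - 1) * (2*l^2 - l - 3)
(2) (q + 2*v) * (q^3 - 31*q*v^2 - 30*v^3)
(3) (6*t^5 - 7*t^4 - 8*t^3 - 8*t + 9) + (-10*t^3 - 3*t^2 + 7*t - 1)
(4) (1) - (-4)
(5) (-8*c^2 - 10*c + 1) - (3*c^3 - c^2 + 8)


(1) = 2*l^4 + 3*l^3 - 7*l^2 - 5*l + 3
(2) = q^4 + 2*q^3*v - 31*q^2*v^2 - 92*q*v^3 - 60*v^4
(3) = 6*t^5 - 7*t^4 - 18*t^3 - 3*t^2 - t + 8
(4) = 5
(5) = -3*c^3 - 7*c^2 - 10*c - 7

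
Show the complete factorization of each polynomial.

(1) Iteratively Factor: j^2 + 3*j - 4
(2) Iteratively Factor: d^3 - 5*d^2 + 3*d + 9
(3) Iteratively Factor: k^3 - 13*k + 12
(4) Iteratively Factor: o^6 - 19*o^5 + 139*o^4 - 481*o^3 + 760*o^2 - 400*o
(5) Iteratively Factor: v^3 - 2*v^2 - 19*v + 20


(1) = (j - 1)*(j + 4)
(2) = (d + 1)*(d^2 - 6*d + 9) = (d - 3)*(d + 1)*(d - 3)
(3) = (k + 4)*(k^2 - 4*k + 3) = (k - 3)*(k + 4)*(k - 1)
(4) = (o - 4)*(o^5 - 15*o^4 + 79*o^3 - 165*o^2 + 100*o) = o*(o - 4)*(o^4 - 15*o^3 + 79*o^2 - 165*o + 100) = o*(o - 4)*(o - 1)*(o^3 - 14*o^2 + 65*o - 100) = o*(o - 4)^2*(o - 1)*(o^2 - 10*o + 25) = o*(o - 5)*(o - 4)^2*(o - 1)*(o - 5)
(5) = (v - 5)*(v^2 + 3*v - 4) = (v - 5)*(v - 1)*(v + 4)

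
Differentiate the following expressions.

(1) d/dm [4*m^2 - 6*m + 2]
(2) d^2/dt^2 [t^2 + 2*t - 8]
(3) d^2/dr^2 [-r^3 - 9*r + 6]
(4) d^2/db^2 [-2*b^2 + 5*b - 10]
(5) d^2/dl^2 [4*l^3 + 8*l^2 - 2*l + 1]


(1) = 8*m - 6
(2) = 2
(3) = -6*r
(4) = -4
(5) = 24*l + 16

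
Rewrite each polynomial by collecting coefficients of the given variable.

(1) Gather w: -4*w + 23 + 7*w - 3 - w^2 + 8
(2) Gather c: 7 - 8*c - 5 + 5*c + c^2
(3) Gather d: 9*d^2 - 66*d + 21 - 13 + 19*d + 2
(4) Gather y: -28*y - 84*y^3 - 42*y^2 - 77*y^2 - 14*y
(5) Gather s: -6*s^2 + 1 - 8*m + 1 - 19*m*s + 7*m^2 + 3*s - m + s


(1) = -w^2 + 3*w + 28
(2) = c^2 - 3*c + 2
(3) = 9*d^2 - 47*d + 10
(4) = -84*y^3 - 119*y^2 - 42*y
(5) = 7*m^2 - 9*m - 6*s^2 + s*(4 - 19*m) + 2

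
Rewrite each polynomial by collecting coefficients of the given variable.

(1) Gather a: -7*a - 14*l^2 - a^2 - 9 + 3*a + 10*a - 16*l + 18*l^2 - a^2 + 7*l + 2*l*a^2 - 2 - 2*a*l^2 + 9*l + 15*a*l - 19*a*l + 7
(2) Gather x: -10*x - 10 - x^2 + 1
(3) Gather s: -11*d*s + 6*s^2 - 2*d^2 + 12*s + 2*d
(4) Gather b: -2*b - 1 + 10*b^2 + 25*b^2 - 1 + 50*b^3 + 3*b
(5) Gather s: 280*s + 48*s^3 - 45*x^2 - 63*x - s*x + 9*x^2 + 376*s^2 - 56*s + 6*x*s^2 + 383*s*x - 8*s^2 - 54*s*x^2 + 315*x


(1) = a^2*(2*l - 2) + a*(-2*l^2 - 4*l + 6) + 4*l^2 - 4
(2) = -x^2 - 10*x - 9
(3) = -2*d^2 + 2*d + 6*s^2 + s*(12 - 11*d)
(4) = 50*b^3 + 35*b^2 + b - 2
(5) = 48*s^3 + s^2*(6*x + 368) + s*(-54*x^2 + 382*x + 224) - 36*x^2 + 252*x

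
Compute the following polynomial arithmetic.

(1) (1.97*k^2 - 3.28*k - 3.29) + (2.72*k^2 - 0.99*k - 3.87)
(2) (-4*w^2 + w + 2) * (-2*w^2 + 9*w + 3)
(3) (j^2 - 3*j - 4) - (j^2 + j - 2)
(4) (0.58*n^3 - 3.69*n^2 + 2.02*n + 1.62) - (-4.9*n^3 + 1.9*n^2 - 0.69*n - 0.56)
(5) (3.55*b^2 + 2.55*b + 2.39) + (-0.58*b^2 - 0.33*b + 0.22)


(1) = 4.69*k^2 - 4.27*k - 7.16
(2) = 8*w^4 - 38*w^3 - 7*w^2 + 21*w + 6
(3) = -4*j - 2
(4) = 5.48*n^3 - 5.59*n^2 + 2.71*n + 2.18
(5) = 2.97*b^2 + 2.22*b + 2.61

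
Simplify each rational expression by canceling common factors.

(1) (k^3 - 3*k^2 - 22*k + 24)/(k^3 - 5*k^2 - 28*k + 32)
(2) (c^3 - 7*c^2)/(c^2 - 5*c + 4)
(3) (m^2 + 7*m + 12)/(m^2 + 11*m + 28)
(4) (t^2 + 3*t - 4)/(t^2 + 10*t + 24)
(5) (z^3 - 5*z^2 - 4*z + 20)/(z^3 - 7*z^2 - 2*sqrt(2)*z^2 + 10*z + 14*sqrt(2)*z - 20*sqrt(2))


(1) = (k - 6)/(k - 8)
(2) = (c^3 - 7*c^2)/(c^2 - 5*c + 4)
(3) = (m + 3)/(m + 7)
(4) = (t - 1)/(t + 6)
(5) = (z + 2)/(z - 2*sqrt(2))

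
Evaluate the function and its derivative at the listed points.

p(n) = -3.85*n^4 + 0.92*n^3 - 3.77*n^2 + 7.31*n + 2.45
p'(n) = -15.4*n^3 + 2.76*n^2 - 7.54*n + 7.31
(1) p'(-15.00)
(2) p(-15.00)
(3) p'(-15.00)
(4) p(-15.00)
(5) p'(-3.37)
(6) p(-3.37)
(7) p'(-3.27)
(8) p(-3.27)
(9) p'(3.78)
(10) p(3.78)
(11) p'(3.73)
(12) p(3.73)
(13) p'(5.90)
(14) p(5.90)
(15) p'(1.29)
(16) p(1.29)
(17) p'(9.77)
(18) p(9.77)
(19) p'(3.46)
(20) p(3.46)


(1) = 52716.41
(2) = -198966.70
(3) = 52716.41
(4) = -198966.70
(5) = 653.47
(6) = -596.78
(7) = 599.95
(8) = -534.14
(9) = -813.51
(10) = -760.11
(11) = -781.60
(12) = -720.23
(13) = -3103.94
(14) = -4561.89
(15) = -30.88
(16) = -3.08
(17) = -14164.56
(18) = -34506.36
(19) = -623.63
(20) = -531.06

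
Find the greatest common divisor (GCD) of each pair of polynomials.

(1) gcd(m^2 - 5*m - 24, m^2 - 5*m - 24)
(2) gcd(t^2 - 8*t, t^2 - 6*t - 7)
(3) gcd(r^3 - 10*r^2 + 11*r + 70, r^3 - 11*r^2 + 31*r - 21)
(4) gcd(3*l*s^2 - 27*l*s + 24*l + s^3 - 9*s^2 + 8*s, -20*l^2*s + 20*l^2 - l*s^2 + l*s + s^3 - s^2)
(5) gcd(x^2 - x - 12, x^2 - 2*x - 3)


(1) = m^2 - 5*m - 24
(2) = 1
(3) = r - 7
(4) = s - 1
(5) = gcd((x - 4)*(x + 3), (x - 3)*(x + 1)) = 1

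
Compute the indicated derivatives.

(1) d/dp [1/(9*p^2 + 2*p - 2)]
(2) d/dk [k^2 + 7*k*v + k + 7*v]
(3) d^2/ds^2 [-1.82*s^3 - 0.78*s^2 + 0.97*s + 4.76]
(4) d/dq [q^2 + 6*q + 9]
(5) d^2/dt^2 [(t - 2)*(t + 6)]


(1) = 2*(-9*p - 1)/(9*p^2 + 2*p - 2)^2
(2) = 2*k + 7*v + 1
(3) = -10.92*s - 1.56
(4) = 2*q + 6
(5) = 2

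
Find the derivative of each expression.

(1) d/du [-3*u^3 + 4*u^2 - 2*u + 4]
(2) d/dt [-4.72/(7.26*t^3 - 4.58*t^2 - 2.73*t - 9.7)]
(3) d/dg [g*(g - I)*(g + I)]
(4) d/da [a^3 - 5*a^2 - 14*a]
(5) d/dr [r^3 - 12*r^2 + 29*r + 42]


(1) = -9*u^2 + 8*u - 2
(2) = (102.8016*t^2 - 43.2352*t - 12.8856)/(-7.26*t^3 + 4.58*t^2 + 2.73*t + 9.7)^2
(3) = 3*g^2 + 1
(4) = 3*a^2 - 10*a - 14
(5) = 3*r^2 - 24*r + 29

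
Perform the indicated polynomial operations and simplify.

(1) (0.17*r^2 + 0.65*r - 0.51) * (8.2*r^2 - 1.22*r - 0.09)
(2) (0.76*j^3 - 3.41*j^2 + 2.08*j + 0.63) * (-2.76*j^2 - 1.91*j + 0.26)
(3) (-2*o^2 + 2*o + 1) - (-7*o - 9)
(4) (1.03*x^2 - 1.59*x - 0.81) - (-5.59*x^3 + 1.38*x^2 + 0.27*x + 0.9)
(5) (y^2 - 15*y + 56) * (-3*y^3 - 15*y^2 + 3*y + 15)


(1) = 1.394*r^4 + 5.1226*r^3 - 4.9903*r^2 + 0.5637*r + 0.0459
(2) = -2.0976*j^5 + 7.96*j^4 + 0.9699*j^3 - 6.5982*j^2 - 0.6625*j + 0.1638
(3) = -2*o^2 + 9*o + 10
(4) = 5.59*x^3 - 0.35*x^2 - 1.86*x - 1.71
(5) = -3*y^5 + 30*y^4 + 60*y^3 - 870*y^2 - 57*y + 840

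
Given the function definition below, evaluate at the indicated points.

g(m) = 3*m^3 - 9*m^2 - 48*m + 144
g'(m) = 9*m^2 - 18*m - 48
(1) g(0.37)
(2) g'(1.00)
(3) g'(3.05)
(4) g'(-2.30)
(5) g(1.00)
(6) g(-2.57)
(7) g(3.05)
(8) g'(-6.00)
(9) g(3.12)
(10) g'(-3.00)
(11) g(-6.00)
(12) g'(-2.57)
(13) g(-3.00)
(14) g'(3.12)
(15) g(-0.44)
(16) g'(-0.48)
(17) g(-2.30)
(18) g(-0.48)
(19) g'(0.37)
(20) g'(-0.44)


(1) = 125.16
(2) = -57.00
(3) = -19.18
(4) = 41.01
(5) = 90.00
(6) = 156.99
(7) = -1.00
(8) = 384.00
(9) = -2.26
(10) = 87.00
(11) = -540.00
(12) = 57.70
(13) = 126.00
(14) = -16.55
(15) = 163.12
(16) = -37.29
(17) = 170.29
(18) = 164.63
(19) = -53.43
(20) = -38.34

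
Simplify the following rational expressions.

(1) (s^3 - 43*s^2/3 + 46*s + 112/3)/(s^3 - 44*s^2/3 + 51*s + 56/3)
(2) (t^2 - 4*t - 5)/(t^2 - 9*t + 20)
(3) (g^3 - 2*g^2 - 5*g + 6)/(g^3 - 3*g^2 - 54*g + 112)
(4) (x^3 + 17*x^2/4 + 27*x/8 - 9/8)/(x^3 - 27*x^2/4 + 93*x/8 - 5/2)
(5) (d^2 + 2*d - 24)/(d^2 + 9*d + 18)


(1) = (3*s + 2)/(3*s + 1)
(2) = (t + 1)/(t - 4)
(3) = (g^3 - 2*g^2 - 5*g + 6)/(g^3 - 3*g^2 - 54*g + 112)
(4) = (2*x^2 + 9*x + 9)/(2*x^2 - 13*x + 20)
(5) = (d - 4)/(d + 3)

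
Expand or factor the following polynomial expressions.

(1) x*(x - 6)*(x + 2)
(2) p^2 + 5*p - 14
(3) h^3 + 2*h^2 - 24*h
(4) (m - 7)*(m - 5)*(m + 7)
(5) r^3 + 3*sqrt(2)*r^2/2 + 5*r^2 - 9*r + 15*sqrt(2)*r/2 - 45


(1) = x^3 - 4*x^2 - 12*x
(2) = (p - 2)*(p + 7)
(3) = h*(h - 4)*(h + 6)
(4) = m^3 - 5*m^2 - 49*m + 245
(5) = (r + 5)*(r - 3*sqrt(2)/2)*(r + 3*sqrt(2))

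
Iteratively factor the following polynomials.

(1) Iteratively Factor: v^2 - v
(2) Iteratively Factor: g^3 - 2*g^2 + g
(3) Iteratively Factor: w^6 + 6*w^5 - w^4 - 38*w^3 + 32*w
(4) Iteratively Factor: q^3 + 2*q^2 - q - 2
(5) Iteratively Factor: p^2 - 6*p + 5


(1) = (v)*(v - 1)
(2) = (g - 1)*(g^2 - g) = (g - 1)^2*(g)
(3) = (w - 2)*(w^5 + 8*w^4 + 15*w^3 - 8*w^2 - 16*w) = (w - 2)*(w + 1)*(w^4 + 7*w^3 + 8*w^2 - 16*w) = w*(w - 2)*(w + 1)*(w^3 + 7*w^2 + 8*w - 16) = w*(w - 2)*(w + 1)*(w + 4)*(w^2 + 3*w - 4) = w*(w - 2)*(w + 1)*(w + 4)^2*(w - 1)
(4) = (q + 2)*(q^2 - 1) = (q + 1)*(q + 2)*(q - 1)
(5) = (p - 5)*(p - 1)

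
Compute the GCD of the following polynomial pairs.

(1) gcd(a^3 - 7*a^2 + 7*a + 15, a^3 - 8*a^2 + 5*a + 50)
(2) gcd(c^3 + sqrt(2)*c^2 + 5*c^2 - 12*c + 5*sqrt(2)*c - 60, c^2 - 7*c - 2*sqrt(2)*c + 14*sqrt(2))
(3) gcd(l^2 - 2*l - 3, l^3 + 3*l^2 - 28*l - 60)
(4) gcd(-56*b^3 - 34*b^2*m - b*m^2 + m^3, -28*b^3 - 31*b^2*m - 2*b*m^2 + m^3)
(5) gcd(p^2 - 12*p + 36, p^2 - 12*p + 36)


(1) = a - 5
(2) = c - 2*sqrt(2)
(3) = gcd((l - 3)*(l + 1), (l - 5)*(l + 2)*(l + 6)) = 1
(4) = 28*b^2 + 3*b*m - m^2
(5) = p^2 - 12*p + 36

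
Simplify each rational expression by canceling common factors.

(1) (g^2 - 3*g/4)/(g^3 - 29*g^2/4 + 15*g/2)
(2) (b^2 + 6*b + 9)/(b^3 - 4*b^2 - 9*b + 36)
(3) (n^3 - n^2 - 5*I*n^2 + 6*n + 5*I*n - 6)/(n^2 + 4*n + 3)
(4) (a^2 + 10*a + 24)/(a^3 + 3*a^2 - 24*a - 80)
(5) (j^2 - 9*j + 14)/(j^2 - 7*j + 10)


(1) = (4*g - 3)/(4*g^2 - 29*g + 30)
(2) = (b + 3)/(b^2 - 7*b + 12)
(3) = (n^3 + n^2*(-1 - 5*I) + n*(6 + 5*I) - 6)/(n^2 + 4*n + 3)
(4) = (a + 6)/(a^2 - a - 20)
(5) = (j - 7)/(j - 5)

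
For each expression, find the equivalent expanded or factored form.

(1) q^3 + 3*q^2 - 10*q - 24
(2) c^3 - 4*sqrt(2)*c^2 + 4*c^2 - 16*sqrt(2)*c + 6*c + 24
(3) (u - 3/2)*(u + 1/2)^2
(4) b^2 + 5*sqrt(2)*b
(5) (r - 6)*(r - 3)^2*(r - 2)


(1) = (q - 3)*(q + 2)*(q + 4)
(2) = (c + 4)*(c - 3*sqrt(2))*(c - sqrt(2))
(3) = u^3 - u^2/2 - 5*u/4 - 3/8
(4) = b*(b + 5*sqrt(2))
(5) = r^4 - 14*r^3 + 69*r^2 - 144*r + 108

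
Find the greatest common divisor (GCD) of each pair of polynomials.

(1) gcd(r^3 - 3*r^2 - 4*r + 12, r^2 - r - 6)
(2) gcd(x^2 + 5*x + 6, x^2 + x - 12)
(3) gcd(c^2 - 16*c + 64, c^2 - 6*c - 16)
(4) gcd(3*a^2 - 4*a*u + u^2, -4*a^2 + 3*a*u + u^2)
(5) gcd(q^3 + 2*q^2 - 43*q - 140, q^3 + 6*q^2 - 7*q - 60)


(1) = gcd((r - 3)*(r - 2)*(r + 2), (r - 3)*(r + 2)) = r^2 - r - 6
(2) = 1
(3) = c - 8
(4) = -a + u
(5) = q^2 + 9*q + 20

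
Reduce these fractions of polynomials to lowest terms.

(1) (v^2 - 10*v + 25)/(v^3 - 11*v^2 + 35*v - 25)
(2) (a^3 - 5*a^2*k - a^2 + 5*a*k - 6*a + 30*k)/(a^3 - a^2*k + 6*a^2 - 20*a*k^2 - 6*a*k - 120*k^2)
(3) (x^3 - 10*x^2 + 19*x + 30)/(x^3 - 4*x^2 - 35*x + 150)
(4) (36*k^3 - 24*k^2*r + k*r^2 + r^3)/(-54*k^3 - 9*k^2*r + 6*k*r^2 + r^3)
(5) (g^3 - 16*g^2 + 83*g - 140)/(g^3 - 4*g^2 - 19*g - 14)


(1) = 1/(v - 1)
(2) = (a^2 - a - 6)/(a^2 + 4*a*k + 6*a + 24*k)
(3) = (x^2 - 5*x - 6)/(x^2 + x - 30)
(4) = (-2*k + r)/(3*k + r)
(5) = (g^2 - 9*g + 20)/(g^2 + 3*g + 2)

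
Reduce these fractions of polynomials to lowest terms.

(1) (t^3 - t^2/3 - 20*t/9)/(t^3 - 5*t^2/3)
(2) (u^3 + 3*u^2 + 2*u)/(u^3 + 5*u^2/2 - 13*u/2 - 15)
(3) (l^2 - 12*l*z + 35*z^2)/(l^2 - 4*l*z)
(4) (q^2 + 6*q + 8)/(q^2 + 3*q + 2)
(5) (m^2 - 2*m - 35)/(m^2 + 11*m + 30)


(1) = (3*t + 4)/(3*t)
(2) = (2*u^2 + 2*u)/(2*u^2 + u - 15)
(3) = (-l^2 + 12*l*z - 35*z^2)/(-l^2 + 4*l*z)
(4) = (q + 4)/(q + 1)
(5) = (m - 7)/(m + 6)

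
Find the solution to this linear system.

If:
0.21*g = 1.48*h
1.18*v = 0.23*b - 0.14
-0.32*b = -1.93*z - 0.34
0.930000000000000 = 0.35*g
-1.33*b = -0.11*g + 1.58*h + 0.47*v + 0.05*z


Then:
b = -0.17
g = 2.66
h = 0.38
v = -0.15
z = -0.20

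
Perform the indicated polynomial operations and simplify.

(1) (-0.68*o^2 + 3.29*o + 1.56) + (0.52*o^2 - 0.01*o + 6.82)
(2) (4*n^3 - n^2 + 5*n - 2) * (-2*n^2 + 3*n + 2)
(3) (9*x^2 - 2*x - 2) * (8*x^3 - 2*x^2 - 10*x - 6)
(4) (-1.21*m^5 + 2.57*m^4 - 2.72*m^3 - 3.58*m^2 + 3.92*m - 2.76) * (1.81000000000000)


(1) = -0.16*o^2 + 3.28*o + 8.38
(2) = -8*n^5 + 14*n^4 - 5*n^3 + 17*n^2 + 4*n - 4
(3) = 72*x^5 - 34*x^4 - 102*x^3 - 30*x^2 + 32*x + 12
(4) = -2.1901*m^5 + 4.6517*m^4 - 4.9232*m^3 - 6.4798*m^2 + 7.0952*m - 4.9956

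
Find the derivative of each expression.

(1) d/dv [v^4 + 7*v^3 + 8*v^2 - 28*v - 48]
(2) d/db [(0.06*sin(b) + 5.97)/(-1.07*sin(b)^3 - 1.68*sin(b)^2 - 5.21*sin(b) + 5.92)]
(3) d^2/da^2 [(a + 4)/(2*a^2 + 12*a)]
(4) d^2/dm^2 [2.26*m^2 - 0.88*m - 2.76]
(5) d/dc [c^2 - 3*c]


(1) = 4*v^3 + 21*v^2 + 16*v - 28
(2) = (0.1284*sin(b)^3 + 19.2645*sin(b)^2 + 20.0592*sin(b) + 31.4589)*cos(b)/(1.1449*sin(b)^6 + 3.5952*sin(b)^5 + 13.9718*sin(b)^4 + 4.8368*sin(b)^3 + 7.2529*sin(b)^2 - 61.6864*sin(b) + 35.0464)
(3) = (-a*(a + 6)*(3*a + 10) + 4*(a + 3)^2*(a + 4))/(a^3*(a + 6)^3)
(4) = 4.52000000000000
(5) = 2*c - 3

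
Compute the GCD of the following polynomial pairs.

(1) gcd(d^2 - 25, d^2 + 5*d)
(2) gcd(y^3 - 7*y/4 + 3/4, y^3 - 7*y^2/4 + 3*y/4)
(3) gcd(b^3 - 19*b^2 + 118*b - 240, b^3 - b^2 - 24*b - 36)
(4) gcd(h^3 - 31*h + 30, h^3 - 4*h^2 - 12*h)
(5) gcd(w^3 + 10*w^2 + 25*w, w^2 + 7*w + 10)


(1) = gcd((d - 5)*(d + 5), d*(d + 5)) = d + 5
(2) = gcd((y - 1)*(y - 1/2)*(y + 3/2), y*(y - 1)*(y - 3/4)) = y - 1
(3) = gcd((b - 8)*(b - 6)*(b - 5), (b - 6)*(b + 2)*(b + 3)) = b - 6
(4) = 1
(5) = gcd(w*(w + 5)^2, (w + 2)*(w + 5)) = w + 5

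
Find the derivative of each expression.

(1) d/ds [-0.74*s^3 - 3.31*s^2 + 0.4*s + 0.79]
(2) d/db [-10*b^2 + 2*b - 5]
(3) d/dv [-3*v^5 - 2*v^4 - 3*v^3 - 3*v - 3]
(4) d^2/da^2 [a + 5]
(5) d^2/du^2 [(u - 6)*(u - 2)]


(1) = -2.22*s^2 - 6.62*s + 0.4
(2) = 2 - 20*b
(3) = -15*v^4 - 8*v^3 - 9*v^2 - 3
(4) = 0
(5) = 2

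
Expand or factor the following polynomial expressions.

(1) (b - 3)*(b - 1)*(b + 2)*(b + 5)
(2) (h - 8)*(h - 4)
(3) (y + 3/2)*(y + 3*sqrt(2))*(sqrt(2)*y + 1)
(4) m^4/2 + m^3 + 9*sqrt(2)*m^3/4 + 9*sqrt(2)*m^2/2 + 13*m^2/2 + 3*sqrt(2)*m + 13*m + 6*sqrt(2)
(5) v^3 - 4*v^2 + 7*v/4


(1) = b^4 + 3*b^3 - 15*b^2 - 19*b + 30
(2) = h^2 - 12*h + 32
(3) = sqrt(2)*y^3 + 3*sqrt(2)*y^2/2 + 7*y^2 + 3*sqrt(2)*y + 21*y/2 + 9*sqrt(2)/2
(4) = (m/2 + 1)*(m + sqrt(2))*(m + 3*sqrt(2)/2)*(m + 2*sqrt(2))
(5) = v*(v - 7/2)*(v - 1/2)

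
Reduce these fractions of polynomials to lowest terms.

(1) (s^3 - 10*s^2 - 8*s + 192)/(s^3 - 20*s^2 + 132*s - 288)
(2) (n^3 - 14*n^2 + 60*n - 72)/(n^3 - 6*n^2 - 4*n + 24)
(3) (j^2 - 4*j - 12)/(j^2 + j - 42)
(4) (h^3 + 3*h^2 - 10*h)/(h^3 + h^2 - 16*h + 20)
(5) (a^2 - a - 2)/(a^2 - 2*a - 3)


(1) = (s + 4)/(s - 6)
(2) = (n - 6)/(n + 2)
(3) = (j + 2)/(j + 7)
(4) = h/(h - 2)
(5) = (a - 2)/(a - 3)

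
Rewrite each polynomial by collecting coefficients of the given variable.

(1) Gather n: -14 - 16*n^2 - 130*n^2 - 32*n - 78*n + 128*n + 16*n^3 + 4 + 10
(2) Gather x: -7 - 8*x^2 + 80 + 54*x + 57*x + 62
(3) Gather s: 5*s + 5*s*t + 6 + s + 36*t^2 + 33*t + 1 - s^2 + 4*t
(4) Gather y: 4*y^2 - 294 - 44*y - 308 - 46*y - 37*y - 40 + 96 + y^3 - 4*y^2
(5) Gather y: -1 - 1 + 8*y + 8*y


(1) = 16*n^3 - 146*n^2 + 18*n
(2) = -8*x^2 + 111*x + 135
(3) = -s^2 + s*(5*t + 6) + 36*t^2 + 37*t + 7
(4) = y^3 - 127*y - 546
(5) = 16*y - 2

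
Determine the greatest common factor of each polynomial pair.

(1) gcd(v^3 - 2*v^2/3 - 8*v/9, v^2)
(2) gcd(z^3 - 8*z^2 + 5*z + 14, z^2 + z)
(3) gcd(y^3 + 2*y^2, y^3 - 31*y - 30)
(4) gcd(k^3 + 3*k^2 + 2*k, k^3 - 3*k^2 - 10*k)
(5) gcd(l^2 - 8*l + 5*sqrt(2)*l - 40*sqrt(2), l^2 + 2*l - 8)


(1) = gcd(v*(v - 4/3)*(v + 2/3), v^2) = v
(2) = z + 1
(3) = 1
(4) = k^2 + 2*k
(5) = 1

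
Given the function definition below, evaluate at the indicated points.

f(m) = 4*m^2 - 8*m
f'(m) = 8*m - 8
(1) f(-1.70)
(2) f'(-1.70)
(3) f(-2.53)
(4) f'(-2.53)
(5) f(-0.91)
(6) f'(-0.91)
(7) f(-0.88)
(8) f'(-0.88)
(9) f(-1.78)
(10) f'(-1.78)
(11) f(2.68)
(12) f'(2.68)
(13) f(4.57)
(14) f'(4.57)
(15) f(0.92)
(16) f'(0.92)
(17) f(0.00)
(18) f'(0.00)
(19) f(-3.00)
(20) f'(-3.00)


(1) = 25.16
(2) = -21.60
(3) = 45.84
(4) = -28.24
(5) = 10.59
(6) = -15.28
(7) = 10.14
(8) = -15.04
(9) = 26.91
(10) = -22.24
(11) = 7.29
(12) = 13.44
(13) = 46.98
(14) = 28.56
(15) = -3.97
(16) = -0.64
(17) = 0.00
(18) = -8.00
(19) = 60.00
(20) = -32.00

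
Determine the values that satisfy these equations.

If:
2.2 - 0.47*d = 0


Then:
d = 4.68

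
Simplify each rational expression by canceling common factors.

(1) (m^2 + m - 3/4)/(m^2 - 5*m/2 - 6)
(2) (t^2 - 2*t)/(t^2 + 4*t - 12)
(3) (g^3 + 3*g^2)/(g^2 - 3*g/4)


(1) = (2*m - 1)/(2*m - 8)
(2) = t/(t + 6)
(3) = (4*g^2 + 12*g)/(4*g - 3)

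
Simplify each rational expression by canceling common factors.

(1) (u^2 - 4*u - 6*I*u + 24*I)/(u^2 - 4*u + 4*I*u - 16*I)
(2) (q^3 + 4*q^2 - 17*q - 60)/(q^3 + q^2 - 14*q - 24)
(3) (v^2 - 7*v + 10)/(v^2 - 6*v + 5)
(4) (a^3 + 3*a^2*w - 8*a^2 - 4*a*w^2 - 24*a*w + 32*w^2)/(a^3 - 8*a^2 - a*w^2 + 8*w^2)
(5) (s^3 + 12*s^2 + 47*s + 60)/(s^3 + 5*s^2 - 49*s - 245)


(1) = (u - 6*I)/(u + 4*I)
(2) = (q + 5)/(q + 2)
(3) = (v - 2)/(v - 1)
(4) = (a + 4*w)/(a + w)
(5) = (s^2 + 7*s + 12)/(s^2 - 49)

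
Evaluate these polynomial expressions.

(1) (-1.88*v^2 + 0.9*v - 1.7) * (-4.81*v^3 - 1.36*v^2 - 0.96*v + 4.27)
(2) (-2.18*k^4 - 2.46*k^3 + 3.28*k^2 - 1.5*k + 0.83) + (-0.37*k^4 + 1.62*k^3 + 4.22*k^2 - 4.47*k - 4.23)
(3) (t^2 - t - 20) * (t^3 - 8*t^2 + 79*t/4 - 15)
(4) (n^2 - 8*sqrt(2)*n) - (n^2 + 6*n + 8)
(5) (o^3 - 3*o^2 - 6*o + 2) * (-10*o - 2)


(1) = 9.0428*v^5 - 1.7722*v^4 + 8.7578*v^3 - 6.5796*v^2 + 5.475*v - 7.259
(2) = -2.55*k^4 - 0.84*k^3 + 7.5*k^2 - 5.97*k - 3.4
(3) = t^5 - 9*t^4 + 31*t^3/4 + 501*t^2/4 - 380*t + 300
(4) = -8*sqrt(2)*n - 6*n - 8
(5) = -10*o^4 + 28*o^3 + 66*o^2 - 8*o - 4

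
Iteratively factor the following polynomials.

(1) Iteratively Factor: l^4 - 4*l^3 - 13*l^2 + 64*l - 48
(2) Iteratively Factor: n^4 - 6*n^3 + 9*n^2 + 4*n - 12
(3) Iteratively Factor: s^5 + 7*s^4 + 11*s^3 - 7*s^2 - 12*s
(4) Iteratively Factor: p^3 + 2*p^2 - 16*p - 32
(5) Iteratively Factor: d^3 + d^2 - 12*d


(1) = (l - 1)*(l^3 - 3*l^2 - 16*l + 48) = (l - 3)*(l - 1)*(l^2 - 16) = (l - 3)*(l - 1)*(l + 4)*(l - 4)
(2) = (n - 2)*(n^3 - 4*n^2 + n + 6) = (n - 2)*(n + 1)*(n^2 - 5*n + 6) = (n - 3)*(n - 2)*(n + 1)*(n - 2)
(3) = (s - 1)*(s^4 + 8*s^3 + 19*s^2 + 12*s) = (s - 1)*(s + 3)*(s^3 + 5*s^2 + 4*s) = (s - 1)*(s + 1)*(s + 3)*(s^2 + 4*s) = s*(s - 1)*(s + 1)*(s + 3)*(s + 4)
(4) = (p + 2)*(p^2 - 16) = (p - 4)*(p + 2)*(p + 4)
(5) = (d + 4)*(d^2 - 3*d) = d*(d + 4)*(d - 3)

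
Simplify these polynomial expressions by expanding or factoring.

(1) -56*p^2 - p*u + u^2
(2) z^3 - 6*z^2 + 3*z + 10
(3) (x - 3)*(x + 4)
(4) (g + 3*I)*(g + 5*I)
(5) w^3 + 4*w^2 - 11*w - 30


(1) = (-8*p + u)*(7*p + u)
(2) = (z - 5)*(z - 2)*(z + 1)
(3) = x^2 + x - 12
(4) = g^2 + 8*I*g - 15
(5) = (w - 3)*(w + 2)*(w + 5)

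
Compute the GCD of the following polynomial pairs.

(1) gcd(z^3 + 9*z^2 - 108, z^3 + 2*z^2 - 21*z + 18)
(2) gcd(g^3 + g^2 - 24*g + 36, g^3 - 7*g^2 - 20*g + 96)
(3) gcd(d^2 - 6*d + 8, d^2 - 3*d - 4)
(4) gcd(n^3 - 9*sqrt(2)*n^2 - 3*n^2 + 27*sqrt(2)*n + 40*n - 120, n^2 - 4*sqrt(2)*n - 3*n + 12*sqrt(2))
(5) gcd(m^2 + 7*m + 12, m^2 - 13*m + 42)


(1) = z^2 + 3*z - 18
(2) = g - 3
(3) = d - 4
(4) = gcd((n - 3)*(n - 5*sqrt(2))*(n - 4*sqrt(2)), (n - 3)*(n - 4*sqrt(2))) = n^2 + n*(-4*sqrt(2) - 3) + 12*sqrt(2)
(5) = 1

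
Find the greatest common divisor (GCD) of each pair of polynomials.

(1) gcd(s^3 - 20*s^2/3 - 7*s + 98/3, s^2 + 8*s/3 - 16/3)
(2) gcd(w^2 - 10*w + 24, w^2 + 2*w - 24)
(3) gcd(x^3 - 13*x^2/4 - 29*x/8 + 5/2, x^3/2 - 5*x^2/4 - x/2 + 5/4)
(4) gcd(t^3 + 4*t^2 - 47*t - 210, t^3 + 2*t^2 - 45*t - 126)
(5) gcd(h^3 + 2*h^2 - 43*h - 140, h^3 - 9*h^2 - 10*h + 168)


(1) = gcd((s - 7)*(s - 2)*(s + 7/3), (s - 4/3)*(s + 4)) = 1
(2) = gcd((w - 6)*(w - 4), (w - 4)*(w + 6)) = w - 4
(3) = 1
(4) = gcd((t - 7)*(t + 5)*(t + 6), (t - 7)*(t + 3)*(t + 6)) = t^2 - t - 42
(5) = h^2 - 3*h - 28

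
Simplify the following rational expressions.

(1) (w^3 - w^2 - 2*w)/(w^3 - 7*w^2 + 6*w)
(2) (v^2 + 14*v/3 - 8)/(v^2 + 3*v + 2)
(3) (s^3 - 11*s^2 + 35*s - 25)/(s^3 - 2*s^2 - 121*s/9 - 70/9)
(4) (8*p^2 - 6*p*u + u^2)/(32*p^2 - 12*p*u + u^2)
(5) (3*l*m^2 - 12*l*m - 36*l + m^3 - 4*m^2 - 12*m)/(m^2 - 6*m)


(1) = (w^2 - w - 2)/(w^2 - 7*w + 6)
(2) = (3*v^2 + 14*v - 24)/(3*v^2 + 9*v + 6)
(3) = (9*s^2 - 54*s + 45)/(9*s^2 + 27*s + 14)
(4) = (2*p - u)/(8*p - u)
(5) = (3*l*m + 6*l + m^2 + 2*m)/m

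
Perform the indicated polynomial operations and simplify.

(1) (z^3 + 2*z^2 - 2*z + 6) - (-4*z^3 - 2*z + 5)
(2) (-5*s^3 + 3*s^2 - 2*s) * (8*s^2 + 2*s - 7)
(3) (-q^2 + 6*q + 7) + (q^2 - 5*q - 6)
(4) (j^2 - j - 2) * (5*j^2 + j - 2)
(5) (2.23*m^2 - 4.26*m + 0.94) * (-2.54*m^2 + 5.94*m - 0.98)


(1) = 5*z^3 + 2*z^2 + 1
(2) = -40*s^5 + 14*s^4 + 25*s^3 - 25*s^2 + 14*s
(3) = q + 1
(4) = 5*j^4 - 4*j^3 - 13*j^2 + 4
(5) = -5.6642*m^4 + 24.0666*m^3 - 29.8774*m^2 + 9.7584*m - 0.9212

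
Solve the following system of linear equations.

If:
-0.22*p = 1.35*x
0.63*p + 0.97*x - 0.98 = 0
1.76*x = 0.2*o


Then:
o = -2.98
p = 2.08
x = -0.34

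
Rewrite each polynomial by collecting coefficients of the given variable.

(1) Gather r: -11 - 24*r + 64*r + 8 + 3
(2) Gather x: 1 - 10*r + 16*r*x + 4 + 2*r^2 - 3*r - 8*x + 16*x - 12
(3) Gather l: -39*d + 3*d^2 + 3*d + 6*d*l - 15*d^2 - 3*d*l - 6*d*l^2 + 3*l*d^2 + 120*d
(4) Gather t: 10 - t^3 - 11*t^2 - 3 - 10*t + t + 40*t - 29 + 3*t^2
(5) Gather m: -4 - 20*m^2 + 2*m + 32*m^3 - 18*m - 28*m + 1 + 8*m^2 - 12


(1) = 40*r
(2) = 2*r^2 - 13*r + x*(16*r + 8) - 7
(3) = -12*d^2 - 6*d*l^2 + 84*d + l*(3*d^2 + 3*d)
(4) = -t^3 - 8*t^2 + 31*t - 22
(5) = 32*m^3 - 12*m^2 - 44*m - 15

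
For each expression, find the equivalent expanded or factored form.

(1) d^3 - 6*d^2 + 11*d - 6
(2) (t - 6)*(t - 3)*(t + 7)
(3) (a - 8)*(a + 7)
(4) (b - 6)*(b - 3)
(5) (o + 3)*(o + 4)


(1) = (d - 3)*(d - 2)*(d - 1)
(2) = t^3 - 2*t^2 - 45*t + 126
(3) = a^2 - a - 56
(4) = b^2 - 9*b + 18
(5) = o^2 + 7*o + 12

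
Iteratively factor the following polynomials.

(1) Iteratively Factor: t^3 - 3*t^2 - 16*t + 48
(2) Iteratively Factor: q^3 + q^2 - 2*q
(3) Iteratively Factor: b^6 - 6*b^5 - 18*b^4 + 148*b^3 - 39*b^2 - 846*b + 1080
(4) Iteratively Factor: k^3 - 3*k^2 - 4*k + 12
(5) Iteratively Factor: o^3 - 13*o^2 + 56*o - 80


(1) = (t - 4)*(t^2 + t - 12) = (t - 4)*(t + 4)*(t - 3)
(2) = (q - 1)*(q^2 + 2*q) = (q - 1)*(q + 2)*(q)
(3) = (b - 3)*(b^5 - 3*b^4 - 27*b^3 + 67*b^2 + 162*b - 360) = (b - 5)*(b - 3)*(b^4 + 2*b^3 - 17*b^2 - 18*b + 72) = (b - 5)*(b - 3)*(b + 4)*(b^3 - 2*b^2 - 9*b + 18) = (b - 5)*(b - 3)*(b + 3)*(b + 4)*(b^2 - 5*b + 6) = (b - 5)*(b - 3)*(b - 2)*(b + 3)*(b + 4)*(b - 3)
(4) = (k - 2)*(k^2 - k - 6) = (k - 3)*(k - 2)*(k + 2)
(5) = (o - 4)*(o^2 - 9*o + 20) = (o - 5)*(o - 4)*(o - 4)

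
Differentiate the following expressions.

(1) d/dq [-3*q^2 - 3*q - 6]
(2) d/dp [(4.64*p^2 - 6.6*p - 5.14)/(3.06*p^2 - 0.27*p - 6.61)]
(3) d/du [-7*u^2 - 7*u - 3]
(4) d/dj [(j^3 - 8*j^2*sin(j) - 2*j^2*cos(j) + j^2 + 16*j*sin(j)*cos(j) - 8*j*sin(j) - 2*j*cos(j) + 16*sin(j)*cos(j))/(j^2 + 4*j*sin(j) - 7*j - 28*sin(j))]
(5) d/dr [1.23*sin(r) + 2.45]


(1) = -6*q - 3
(2) = (18.9432*p^2 - 29.884*p + 42.2382)/(9.3636*p^4 - 1.6524*p^3 - 40.3803*p^2 + 3.5694*p + 43.6921)
(3) = -14*u - 7
(4) = ((j^2 + 4*j*sin(j) - 7*j - 28*sin(j))*(2*j^2*sin(j) - 8*j^2*cos(j) + 3*j^2 - 14*j*sin(j) - 12*j*cos(j) + 16*j*cos(2*j) + 2*j - 8*sin(j) + 8*sin(2*j) - 2*cos(j) + 16*cos(2*j)) - (4*j*cos(j) + 2*j + 4*sin(j) - 28*cos(j) - 7)*(j^3 - 8*j^2*sin(j) - 2*j^2*cos(j) + j^2 - 8*j*sin(j) + 8*j*sin(2*j) - 2*j*cos(j) + 8*sin(2*j)))/((j - 7)^2*(j + 4*sin(j))^2)
(5) = 1.23*cos(r)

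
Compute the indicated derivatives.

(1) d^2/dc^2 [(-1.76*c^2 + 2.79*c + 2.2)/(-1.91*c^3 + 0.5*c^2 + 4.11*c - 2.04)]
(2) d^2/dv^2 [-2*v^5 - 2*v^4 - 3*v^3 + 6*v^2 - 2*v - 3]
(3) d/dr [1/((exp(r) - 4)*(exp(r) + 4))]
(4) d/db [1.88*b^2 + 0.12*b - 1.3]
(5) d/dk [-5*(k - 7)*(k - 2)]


(1) = (12.841312*c^6 - 61.069194*c^5 + 2.573916*c^4 - 114.823454*c^3 + 241.543992*c^2 + 7.23168*c - 110.94936)/(6.967871*c^9 - 5.47215*c^8 - 43.548573*c^7 + 45.751672*c^6 + 82.020033*c^5 - 119.893374*c^4 - 20.427363*c^3 + 97.137252*c^2 - 51.312528*c + 8.489664)
(2) = -40*v^3 - 24*v^2 - 18*v + 12
(3) = -2*exp(2*r)/(exp(4*r) - 32*exp(2*r) + 256)
(4) = 3.76*b + 0.12
(5) = 45 - 10*k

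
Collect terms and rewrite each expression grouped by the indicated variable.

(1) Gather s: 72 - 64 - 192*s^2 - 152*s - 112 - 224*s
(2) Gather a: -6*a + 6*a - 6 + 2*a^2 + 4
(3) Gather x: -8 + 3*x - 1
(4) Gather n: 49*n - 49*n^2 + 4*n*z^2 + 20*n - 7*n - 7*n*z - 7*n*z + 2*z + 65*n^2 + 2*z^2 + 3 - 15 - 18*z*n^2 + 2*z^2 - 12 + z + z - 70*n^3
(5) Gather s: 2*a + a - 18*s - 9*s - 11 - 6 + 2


(1) = -192*s^2 - 376*s - 104
(2) = 2*a^2 - 2
(3) = 3*x - 9
(4) = -70*n^3 + n^2*(16 - 18*z) + n*(4*z^2 - 14*z + 62) + 4*z^2 + 4*z - 24
(5) = 3*a - 27*s - 15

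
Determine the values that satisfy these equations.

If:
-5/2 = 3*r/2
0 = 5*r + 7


Then:
No Solution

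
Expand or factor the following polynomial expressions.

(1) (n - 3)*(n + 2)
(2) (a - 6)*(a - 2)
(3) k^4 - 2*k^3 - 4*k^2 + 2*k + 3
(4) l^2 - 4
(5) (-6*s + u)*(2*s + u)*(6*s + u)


(1) = n^2 - n - 6
(2) = a^2 - 8*a + 12
(3) = (k - 3)*(k - 1)*(k + 1)^2
(4) = (l - 2)*(l + 2)
(5) = -72*s^3 - 36*s^2*u + 2*s*u^2 + u^3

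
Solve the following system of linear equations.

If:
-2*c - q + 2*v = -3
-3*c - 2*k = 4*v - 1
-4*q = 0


Then:
c = v + 3/2
k = -7*v/2 - 7/4
q = 0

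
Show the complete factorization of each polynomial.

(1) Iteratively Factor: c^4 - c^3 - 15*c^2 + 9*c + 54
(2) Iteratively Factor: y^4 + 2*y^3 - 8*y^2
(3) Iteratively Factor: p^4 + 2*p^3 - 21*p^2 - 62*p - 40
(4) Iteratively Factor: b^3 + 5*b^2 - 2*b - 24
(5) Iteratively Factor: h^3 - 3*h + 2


(1) = (c + 2)*(c^3 - 3*c^2 - 9*c + 27) = (c - 3)*(c + 2)*(c^2 - 9) = (c - 3)*(c + 2)*(c + 3)*(c - 3)
(2) = (y + 4)*(y^3 - 2*y^2) = (y - 2)*(y + 4)*(y^2) = y*(y - 2)*(y + 4)*(y)
(3) = (p + 4)*(p^3 - 2*p^2 - 13*p - 10) = (p + 1)*(p + 4)*(p^2 - 3*p - 10) = (p + 1)*(p + 2)*(p + 4)*(p - 5)
(4) = (b + 3)*(b^2 + 2*b - 8) = (b + 3)*(b + 4)*(b - 2)
(5) = (h + 2)*(h^2 - 2*h + 1) = (h - 1)*(h + 2)*(h - 1)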